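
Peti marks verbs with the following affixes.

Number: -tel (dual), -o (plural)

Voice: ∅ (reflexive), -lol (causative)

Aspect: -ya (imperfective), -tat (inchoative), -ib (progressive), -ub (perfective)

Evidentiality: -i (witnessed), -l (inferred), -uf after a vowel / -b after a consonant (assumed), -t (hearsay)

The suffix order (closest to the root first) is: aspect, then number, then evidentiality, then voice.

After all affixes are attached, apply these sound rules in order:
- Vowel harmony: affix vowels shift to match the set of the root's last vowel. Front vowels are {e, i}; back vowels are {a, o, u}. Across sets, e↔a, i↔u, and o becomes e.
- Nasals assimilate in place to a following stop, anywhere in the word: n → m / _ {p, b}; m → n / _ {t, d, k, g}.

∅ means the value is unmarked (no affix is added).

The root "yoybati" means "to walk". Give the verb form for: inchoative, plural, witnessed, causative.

yoybatiteteilel

Attach aspect inchoative -tat → yoybatitat.
Attach number plural -o → yoybatitato.
Attach evidentiality witnessed -i → yoybatitatoi.
Attach voice causative -lol → yoybatitatoilol.
Apply vowel harmony: yoybatitatoilol → yoybatiteteilel.
Nasal assimilation: no change.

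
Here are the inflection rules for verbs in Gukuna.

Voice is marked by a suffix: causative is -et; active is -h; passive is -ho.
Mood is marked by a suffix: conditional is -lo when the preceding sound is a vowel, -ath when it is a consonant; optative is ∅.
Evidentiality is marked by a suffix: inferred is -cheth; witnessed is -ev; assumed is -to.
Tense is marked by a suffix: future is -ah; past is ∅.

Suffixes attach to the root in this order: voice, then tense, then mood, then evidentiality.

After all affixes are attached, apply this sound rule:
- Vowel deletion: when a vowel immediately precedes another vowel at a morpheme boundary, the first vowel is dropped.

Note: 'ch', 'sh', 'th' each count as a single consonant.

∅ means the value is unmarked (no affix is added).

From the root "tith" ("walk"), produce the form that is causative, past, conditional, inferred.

tithetathcheth

Attach voice causative -et → tithet.
tense = past: zero marking, form stays tithet.
Attach mood conditional -ath (after consonant 't') → tithetath.
Attach evidentiality inferred -cheth → tithetathcheth.
Vowel deletion: no change.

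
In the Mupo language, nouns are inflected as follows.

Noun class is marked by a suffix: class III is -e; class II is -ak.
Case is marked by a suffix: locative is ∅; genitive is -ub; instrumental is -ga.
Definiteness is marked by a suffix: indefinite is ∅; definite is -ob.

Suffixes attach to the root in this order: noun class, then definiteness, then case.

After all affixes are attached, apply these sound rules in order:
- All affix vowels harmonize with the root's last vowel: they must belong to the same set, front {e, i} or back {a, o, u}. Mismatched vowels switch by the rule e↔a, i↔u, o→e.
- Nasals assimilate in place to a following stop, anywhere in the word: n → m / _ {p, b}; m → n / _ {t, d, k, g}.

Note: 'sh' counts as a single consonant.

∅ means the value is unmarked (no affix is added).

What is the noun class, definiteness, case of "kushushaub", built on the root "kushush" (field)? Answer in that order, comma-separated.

Segment: kushush-e-ub.
noun class: -e → class III.
definiteness: ∅ → indefinite.
case: -ub → genitive.

class III, indefinite, genitive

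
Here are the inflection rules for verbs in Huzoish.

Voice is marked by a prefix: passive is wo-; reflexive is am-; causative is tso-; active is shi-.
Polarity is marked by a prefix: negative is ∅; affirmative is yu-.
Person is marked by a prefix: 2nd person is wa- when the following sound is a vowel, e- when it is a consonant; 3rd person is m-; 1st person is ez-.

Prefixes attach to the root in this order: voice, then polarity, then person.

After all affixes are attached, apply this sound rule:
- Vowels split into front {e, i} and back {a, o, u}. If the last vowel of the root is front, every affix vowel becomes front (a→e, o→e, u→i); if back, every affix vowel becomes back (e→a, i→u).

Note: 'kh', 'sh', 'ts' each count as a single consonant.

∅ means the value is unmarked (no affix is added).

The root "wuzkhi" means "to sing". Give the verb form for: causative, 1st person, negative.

eztsewuzkhi

Attach voice causative tso- → tsowuzkhi.
polarity = negative: zero marking, form stays tsowuzkhi.
Attach person 1st person ez- → eztsowuzkhi.
Apply vowel harmony: eztsowuzkhi → eztsewuzkhi.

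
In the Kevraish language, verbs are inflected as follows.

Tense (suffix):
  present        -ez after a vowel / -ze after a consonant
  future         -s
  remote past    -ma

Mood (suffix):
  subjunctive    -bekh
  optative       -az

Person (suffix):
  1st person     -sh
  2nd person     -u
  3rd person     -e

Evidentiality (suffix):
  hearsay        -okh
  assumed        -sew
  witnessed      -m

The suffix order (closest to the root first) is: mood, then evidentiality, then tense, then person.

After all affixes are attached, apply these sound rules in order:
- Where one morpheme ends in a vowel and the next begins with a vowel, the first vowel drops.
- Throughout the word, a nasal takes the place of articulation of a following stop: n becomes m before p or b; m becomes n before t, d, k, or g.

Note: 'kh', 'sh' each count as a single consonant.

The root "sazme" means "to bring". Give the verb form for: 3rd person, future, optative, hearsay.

sazmazokhse

Attach mood optative -az → sazmeaz.
Attach evidentiality hearsay -okh → sazmeazokh.
Attach tense future -s → sazmeazokhs.
Attach person 3rd person -e → sazmeazokhse.
Apply vowel deletion: sazmeazokhse → sazmazokhse.
Nasal assimilation: no change.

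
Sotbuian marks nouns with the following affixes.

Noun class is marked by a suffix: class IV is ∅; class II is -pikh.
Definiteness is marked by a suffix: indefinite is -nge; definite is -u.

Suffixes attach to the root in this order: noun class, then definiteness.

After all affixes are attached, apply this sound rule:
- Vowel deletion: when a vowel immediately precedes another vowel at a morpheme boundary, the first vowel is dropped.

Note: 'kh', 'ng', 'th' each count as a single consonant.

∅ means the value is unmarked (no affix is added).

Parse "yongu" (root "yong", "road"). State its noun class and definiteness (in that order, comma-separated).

Segment: yong-u.
noun class: ∅ → class IV.
definiteness: -u → definite.

class IV, definite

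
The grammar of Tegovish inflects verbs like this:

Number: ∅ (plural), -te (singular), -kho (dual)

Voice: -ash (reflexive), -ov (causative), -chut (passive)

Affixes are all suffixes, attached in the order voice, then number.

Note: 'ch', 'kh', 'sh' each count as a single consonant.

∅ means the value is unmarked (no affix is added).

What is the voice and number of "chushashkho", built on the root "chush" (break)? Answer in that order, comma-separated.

reflexive, dual

Segment: chush-ash-kho.
voice: -ash → reflexive.
number: -kho → dual.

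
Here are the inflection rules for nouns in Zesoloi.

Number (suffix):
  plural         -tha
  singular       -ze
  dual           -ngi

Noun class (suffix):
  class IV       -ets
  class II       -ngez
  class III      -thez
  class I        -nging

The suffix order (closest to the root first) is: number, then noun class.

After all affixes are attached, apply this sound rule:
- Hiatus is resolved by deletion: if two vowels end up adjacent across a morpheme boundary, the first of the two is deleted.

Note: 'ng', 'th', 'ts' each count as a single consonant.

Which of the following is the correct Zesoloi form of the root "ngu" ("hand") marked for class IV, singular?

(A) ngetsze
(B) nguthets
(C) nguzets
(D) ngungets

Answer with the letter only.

C

Attach number singular -ze → nguze.
Attach noun class class IV -ets → nguzeets.
Apply vowel deletion: nguzeets → nguzets.
So the correct form is nguzets, option (C).
(D) ngungets is wrong: it uses dual instead of singular for number.
(A) ngetsze is wrong: it has the affixes in the wrong order.
(B) nguthets is wrong: it uses plural instead of singular for number.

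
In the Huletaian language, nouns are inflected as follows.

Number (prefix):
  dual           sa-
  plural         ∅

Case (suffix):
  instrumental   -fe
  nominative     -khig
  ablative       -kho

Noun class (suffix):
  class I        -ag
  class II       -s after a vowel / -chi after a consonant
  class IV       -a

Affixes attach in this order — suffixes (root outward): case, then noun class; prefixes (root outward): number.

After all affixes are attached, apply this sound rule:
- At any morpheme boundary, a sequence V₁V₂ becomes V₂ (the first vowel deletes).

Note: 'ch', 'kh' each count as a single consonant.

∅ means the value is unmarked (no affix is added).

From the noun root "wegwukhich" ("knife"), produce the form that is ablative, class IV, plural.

Attach case ablative -kho → wegwukhichkho.
Attach noun class class IV -a → wegwukhichkhoa.
number = plural: zero marking, form stays wegwukhichkhoa.
Apply vowel deletion: wegwukhichkhoa → wegwukhichkha.

wegwukhichkha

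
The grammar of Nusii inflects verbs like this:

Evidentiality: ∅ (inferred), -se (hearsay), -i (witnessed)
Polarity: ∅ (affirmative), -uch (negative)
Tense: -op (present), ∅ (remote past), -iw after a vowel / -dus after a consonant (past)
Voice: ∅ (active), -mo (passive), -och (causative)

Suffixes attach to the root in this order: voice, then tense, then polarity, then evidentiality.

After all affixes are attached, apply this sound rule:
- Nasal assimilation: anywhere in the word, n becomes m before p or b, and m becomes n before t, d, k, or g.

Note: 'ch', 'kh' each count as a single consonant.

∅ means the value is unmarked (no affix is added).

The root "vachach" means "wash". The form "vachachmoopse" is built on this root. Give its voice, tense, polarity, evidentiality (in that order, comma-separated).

Segment: vachach-mo-op-se.
voice: -mo → passive.
tense: -op → present.
polarity: ∅ → affirmative.
evidentiality: -se → hearsay.

passive, present, affirmative, hearsay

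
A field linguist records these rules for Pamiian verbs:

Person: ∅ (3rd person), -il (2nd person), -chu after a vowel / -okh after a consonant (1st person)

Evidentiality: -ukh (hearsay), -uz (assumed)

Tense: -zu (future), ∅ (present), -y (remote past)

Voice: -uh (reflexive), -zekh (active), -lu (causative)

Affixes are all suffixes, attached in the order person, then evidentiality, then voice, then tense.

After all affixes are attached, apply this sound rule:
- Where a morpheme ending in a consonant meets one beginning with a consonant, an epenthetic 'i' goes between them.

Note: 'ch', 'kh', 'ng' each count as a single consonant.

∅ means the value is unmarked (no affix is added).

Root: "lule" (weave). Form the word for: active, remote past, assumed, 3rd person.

person = 3rd person: zero marking, form stays lule.
Attach evidentiality assumed -uz → luleuz.
Attach voice active -zekh → luleuzzekh.
Attach tense remote past -y → luleuzzekhy.
Apply epenthesis: luleuzzekhy → luleuzizekhiy.

luleuzizekhiy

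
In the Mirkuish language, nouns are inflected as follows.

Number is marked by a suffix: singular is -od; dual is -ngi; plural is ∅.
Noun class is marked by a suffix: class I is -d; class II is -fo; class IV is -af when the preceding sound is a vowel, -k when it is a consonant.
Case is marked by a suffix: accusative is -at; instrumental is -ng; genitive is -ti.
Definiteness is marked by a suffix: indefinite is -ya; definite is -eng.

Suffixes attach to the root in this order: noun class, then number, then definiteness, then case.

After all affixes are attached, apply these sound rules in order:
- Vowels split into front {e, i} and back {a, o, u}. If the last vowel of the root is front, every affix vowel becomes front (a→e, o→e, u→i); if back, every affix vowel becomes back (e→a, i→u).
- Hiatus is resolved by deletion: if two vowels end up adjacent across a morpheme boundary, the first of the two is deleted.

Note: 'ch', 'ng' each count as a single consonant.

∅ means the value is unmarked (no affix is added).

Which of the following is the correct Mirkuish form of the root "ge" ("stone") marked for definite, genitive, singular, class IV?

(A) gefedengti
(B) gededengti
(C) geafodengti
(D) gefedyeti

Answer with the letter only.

Attach noun class class IV -af (after vowel 'e') → geaf.
Attach number singular -od → geafod.
Attach definiteness definite -eng → geafodeng.
Attach case genitive -ti → geafodengti.
Apply vowel harmony: geafodengti → geefedengti.
Apply vowel deletion: geefedengti → gefedengti.
So the correct form is gefedengti, option (A).
(C) geafodengti is wrong: it fails to apply the sound rule(s).
(D) gefedyeti is wrong: it uses indefinite instead of definite for definiteness.
(B) gededengti is wrong: it uses class I instead of class IV for noun class.

A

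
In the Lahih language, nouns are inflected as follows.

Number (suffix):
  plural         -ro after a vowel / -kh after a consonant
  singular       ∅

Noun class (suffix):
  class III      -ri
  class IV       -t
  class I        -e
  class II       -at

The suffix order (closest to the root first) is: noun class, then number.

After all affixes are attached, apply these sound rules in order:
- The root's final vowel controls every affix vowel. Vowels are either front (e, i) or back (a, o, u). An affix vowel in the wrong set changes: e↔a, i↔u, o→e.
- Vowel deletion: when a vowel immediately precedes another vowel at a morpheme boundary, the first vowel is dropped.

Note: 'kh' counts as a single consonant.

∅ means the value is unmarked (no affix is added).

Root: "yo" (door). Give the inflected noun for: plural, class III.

Attach noun class class III -ri → yori.
Attach number plural -ro (after vowel 'i') → yoriro.
Apply vowel harmony: yoriro → yoruro.
Vowel deletion: no change.

yoruro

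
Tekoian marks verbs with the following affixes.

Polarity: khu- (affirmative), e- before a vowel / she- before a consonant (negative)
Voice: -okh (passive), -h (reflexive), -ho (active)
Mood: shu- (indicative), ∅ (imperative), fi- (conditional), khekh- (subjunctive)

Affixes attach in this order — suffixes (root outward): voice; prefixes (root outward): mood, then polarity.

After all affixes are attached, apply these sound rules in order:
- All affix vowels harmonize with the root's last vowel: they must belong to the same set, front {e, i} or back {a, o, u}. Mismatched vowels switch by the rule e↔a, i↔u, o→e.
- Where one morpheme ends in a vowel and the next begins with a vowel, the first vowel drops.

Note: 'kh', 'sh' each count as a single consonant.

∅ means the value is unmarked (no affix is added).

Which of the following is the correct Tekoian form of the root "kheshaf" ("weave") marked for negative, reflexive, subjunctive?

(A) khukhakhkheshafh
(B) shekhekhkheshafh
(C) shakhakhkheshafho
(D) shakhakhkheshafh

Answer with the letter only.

D

Attach voice reflexive -h → kheshafh.
Attach mood subjunctive khekh- → khekhkheshafh.
Attach polarity negative she- (before consonant 'kh') → shekhekhkheshafh.
Apply vowel harmony: shekhekhkheshafh → shakhakhkheshafh.
Vowel deletion: no change.
So the correct form is shakhakhkheshafh, option (D).
(C) shakhakhkheshafho is wrong: it uses active instead of reflexive for voice.
(A) khukhakhkheshafh is wrong: it uses affirmative instead of negative for polarity.
(B) shekhekhkheshafh is wrong: it fails to apply the sound rule(s).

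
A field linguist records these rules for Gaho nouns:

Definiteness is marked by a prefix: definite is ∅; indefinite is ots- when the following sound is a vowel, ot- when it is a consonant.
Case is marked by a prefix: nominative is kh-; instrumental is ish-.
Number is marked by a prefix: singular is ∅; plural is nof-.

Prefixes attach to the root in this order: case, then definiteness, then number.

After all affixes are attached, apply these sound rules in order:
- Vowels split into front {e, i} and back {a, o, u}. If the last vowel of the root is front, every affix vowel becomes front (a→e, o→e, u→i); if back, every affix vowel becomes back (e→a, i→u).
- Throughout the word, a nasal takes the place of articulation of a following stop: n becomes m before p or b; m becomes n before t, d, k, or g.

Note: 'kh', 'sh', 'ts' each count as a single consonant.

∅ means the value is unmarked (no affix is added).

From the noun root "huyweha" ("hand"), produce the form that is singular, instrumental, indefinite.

Attach case instrumental ish- → ishhuyweha.
Attach definiteness indefinite ots- (before vowel 'i') → otsishhuyweha.
number = singular: zero marking, form stays otsishhuyweha.
Apply vowel harmony: otsishhuyweha → otsushhuyweha.
Nasal assimilation: no change.

otsushhuyweha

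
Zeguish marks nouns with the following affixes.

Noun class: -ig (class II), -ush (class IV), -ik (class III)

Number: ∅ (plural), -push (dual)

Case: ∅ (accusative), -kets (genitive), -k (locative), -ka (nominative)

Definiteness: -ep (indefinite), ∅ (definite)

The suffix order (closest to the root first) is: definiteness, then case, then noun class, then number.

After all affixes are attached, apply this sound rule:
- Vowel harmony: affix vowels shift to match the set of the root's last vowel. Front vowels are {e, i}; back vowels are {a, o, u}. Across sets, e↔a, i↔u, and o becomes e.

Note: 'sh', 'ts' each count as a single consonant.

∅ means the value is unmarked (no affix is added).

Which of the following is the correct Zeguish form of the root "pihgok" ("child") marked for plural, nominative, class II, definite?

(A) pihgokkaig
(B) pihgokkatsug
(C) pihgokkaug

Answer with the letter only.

definiteness = definite: zero marking, form stays pihgok.
Attach case nominative -ka → pihgokka.
Attach noun class class II -ig → pihgokkaig.
number = plural: zero marking, form stays pihgokkaig.
Apply vowel harmony: pihgokkaig → pihgokkaug.
So the correct form is pihgokkaug, option (C).
(A) pihgokkaig is wrong: it fails to apply the sound rule(s).
(B) pihgokkatsug is wrong: it uses genitive instead of nominative for case.

C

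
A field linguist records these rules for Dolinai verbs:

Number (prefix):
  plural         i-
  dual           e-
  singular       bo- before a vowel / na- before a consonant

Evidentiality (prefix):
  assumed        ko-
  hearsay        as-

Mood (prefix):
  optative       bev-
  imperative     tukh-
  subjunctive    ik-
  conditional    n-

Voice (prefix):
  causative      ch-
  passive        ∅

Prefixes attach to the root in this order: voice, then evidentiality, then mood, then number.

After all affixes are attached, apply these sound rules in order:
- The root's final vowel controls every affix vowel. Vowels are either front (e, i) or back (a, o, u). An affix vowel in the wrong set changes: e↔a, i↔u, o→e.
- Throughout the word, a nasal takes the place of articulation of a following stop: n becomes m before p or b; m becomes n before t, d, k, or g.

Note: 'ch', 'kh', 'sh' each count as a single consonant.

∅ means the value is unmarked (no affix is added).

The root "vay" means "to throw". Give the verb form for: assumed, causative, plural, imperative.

utukhkochvay

Attach voice causative ch- → chvay.
Attach evidentiality assumed ko- → kochvay.
Attach mood imperative tukh- → tukhkochvay.
Attach number plural i- → itukhkochvay.
Apply vowel harmony: itukhkochvay → utukhkochvay.
Nasal assimilation: no change.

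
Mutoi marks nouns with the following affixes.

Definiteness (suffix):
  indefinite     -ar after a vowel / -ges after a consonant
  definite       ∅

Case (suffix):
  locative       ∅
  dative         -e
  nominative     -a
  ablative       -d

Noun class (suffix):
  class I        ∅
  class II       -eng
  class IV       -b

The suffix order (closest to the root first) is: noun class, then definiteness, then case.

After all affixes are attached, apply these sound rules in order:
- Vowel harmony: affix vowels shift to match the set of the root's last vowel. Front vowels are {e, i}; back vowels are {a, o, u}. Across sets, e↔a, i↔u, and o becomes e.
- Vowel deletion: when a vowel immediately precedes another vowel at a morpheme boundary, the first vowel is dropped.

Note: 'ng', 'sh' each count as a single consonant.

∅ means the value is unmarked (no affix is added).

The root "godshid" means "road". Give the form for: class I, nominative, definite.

godshide

noun class = class I: zero marking, form stays godshid.
definiteness = definite: zero marking, form stays godshid.
Attach case nominative -a → godshida.
Apply vowel harmony: godshida → godshide.
Vowel deletion: no change.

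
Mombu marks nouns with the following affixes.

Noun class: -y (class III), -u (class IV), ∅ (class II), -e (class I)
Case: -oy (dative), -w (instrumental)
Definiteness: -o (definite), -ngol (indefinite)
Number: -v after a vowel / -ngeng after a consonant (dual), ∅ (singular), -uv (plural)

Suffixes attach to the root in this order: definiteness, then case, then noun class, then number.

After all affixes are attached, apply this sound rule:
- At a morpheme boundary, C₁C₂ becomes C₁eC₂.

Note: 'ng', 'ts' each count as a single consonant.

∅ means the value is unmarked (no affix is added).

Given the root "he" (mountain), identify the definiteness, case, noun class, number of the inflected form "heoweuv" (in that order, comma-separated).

definite, instrumental, class I, plural

Segment: he-o-w-e-uv.
definiteness: -o → definite.
case: -w → instrumental.
noun class: -e → class I.
number: -uv → plural.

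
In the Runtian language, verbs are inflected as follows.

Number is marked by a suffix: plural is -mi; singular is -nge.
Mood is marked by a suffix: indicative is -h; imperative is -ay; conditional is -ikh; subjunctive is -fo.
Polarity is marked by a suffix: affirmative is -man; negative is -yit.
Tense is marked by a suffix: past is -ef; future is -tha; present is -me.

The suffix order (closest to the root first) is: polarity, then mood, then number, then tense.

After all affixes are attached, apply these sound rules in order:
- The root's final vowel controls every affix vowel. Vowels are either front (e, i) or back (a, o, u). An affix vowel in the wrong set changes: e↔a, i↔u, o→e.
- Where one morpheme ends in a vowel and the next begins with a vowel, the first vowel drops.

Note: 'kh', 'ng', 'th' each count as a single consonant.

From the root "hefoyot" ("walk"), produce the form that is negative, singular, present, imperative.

hefoyotyutayngama

Attach polarity negative -yit → hefoyotyit.
Attach mood imperative -ay → hefoyotyitay.
Attach number singular -nge → hefoyotyitaynge.
Attach tense present -me → hefoyotyitayngeme.
Apply vowel harmony: hefoyotyitayngeme → hefoyotyutayngama.
Vowel deletion: no change.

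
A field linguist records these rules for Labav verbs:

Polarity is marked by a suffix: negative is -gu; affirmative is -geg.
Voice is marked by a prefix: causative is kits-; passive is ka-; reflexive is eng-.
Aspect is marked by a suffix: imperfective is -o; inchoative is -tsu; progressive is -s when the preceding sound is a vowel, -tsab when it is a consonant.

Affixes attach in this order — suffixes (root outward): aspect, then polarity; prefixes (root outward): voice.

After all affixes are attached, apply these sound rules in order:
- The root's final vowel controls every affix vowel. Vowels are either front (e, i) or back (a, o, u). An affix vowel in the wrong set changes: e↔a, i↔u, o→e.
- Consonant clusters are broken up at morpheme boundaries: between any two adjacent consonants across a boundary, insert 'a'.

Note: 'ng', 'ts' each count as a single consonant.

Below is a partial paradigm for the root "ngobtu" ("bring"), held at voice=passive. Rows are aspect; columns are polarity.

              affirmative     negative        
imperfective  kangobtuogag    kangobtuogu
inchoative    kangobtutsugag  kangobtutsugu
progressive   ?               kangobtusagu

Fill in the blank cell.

kangobtusagag

Attach voice passive ka- → kangobtu.
Attach aspect progressive -s (after vowel 'u') → kangobtus.
Attach polarity affirmative -geg → kangobtusgeg.
Apply vowel harmony: kangobtusgeg → kangobtusgag.
Apply epenthesis: kangobtusgag → kangobtusagag.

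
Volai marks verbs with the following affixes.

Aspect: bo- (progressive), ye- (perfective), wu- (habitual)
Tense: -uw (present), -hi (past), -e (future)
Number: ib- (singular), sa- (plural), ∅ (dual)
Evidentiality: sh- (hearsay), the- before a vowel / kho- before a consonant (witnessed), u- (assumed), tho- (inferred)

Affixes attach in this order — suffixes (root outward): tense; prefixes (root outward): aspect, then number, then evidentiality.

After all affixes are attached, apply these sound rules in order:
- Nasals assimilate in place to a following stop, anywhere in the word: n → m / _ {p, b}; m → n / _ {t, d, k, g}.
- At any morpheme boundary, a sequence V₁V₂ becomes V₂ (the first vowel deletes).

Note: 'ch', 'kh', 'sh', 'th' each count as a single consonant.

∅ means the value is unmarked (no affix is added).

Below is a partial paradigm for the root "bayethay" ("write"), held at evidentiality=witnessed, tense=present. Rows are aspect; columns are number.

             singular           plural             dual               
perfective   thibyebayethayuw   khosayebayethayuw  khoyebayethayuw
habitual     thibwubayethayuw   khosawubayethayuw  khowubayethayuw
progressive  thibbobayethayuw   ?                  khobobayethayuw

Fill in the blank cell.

Attach aspect progressive bo- → bobayethay.
Attach number plural sa- → sabobayethay.
Attach evidentiality witnessed kho- (before consonant 's') → khosabobayethay.
Attach tense present -uw → khosabobayethayuw.
Nasal assimilation: no change.
Vowel deletion: no change.

khosabobayethayuw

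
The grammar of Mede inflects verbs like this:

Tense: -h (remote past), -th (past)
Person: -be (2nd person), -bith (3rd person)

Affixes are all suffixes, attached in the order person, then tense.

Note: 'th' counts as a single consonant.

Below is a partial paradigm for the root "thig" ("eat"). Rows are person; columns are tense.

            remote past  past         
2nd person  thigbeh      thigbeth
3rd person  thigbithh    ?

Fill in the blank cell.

Attach person 3rd person -bith → thigbith.
Attach tense past -th → thigbithth.

thigbithth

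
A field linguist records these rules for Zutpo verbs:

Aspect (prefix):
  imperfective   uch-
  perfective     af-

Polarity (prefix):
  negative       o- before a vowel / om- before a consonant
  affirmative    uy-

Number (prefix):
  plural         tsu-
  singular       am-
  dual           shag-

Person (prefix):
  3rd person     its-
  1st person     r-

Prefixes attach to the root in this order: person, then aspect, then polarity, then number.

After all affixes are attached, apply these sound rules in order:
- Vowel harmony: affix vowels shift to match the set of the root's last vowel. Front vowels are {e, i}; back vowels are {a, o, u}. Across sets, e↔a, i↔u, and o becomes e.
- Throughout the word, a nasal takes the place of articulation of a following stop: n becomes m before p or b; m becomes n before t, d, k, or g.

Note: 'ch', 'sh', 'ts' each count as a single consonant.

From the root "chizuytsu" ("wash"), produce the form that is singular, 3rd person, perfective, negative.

Attach person 3rd person its- → itschizuytsu.
Attach aspect perfective af- → afitschizuytsu.
Attach polarity negative o- (before vowel 'a') → oafitschizuytsu.
Attach number singular am- → amoafitschizuytsu.
Apply vowel harmony: amoafitschizuytsu → amoafutschizuytsu.
Nasal assimilation: no change.

amoafutschizuytsu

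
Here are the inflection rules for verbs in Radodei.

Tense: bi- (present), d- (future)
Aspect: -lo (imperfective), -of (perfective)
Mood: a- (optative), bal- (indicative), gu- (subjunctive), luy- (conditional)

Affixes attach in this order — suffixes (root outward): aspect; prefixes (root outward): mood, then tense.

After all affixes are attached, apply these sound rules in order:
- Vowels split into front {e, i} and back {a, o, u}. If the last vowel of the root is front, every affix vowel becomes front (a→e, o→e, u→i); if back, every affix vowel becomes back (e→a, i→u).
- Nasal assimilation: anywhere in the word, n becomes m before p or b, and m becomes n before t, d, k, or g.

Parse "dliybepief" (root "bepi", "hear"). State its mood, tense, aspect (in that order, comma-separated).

conditional, future, perfective

Segment: d-luy-bepi-of.
mood: luy- → conditional.
tense: d- → future.
aspect: -of → perfective.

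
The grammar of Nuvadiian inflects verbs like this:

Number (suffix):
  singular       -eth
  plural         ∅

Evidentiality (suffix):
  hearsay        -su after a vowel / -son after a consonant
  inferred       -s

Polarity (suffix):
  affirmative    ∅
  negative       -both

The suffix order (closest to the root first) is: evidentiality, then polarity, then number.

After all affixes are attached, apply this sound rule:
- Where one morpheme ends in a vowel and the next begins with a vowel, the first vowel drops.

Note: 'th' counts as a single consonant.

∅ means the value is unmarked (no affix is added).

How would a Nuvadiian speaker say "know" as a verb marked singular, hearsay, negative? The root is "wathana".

Attach evidentiality hearsay -su (after vowel 'a') → wathanasu.
Attach polarity negative -both → wathanasuboth.
Attach number singular -eth → wathanasubotheth.
Vowel deletion: no change.

wathanasubotheth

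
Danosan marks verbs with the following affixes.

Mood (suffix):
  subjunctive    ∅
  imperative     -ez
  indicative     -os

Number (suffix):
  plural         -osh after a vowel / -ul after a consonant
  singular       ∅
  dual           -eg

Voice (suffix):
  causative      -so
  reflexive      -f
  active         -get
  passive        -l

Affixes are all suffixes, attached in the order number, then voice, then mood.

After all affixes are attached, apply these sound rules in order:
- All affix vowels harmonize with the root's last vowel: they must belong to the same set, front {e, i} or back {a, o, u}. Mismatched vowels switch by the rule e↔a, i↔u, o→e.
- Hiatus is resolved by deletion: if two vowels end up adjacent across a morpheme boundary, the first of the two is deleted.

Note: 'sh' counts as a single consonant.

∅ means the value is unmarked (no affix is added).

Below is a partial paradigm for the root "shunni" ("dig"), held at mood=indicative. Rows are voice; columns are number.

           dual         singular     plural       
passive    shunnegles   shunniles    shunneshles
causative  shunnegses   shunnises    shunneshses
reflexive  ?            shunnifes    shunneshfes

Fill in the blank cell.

shunnegfes

Attach number dual -eg → shunnieg.
Attach voice reflexive -f → shunniegf.
Attach mood indicative -os → shunniegfos.
Apply vowel harmony: shunniegfos → shunniegfes.
Apply vowel deletion: shunniegfes → shunnegfes.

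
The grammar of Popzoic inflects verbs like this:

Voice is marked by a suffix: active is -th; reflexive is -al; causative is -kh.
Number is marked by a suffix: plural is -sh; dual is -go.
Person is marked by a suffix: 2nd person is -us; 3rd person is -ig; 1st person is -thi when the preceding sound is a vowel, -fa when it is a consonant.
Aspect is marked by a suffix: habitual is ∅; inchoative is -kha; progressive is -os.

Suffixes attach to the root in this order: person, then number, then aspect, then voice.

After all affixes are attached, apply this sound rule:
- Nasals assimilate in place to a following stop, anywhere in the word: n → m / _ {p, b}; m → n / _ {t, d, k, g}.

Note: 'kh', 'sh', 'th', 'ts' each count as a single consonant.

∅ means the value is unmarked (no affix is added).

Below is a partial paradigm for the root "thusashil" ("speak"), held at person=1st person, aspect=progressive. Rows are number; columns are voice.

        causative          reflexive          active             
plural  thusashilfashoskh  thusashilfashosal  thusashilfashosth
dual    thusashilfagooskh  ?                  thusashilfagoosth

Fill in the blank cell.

thusashilfagoosal

Attach person 1st person -fa (after consonant 'l') → thusashilfa.
Attach number dual -go → thusashilfago.
Attach aspect progressive -os → thusashilfagoos.
Attach voice reflexive -al → thusashilfagoosal.
Nasal assimilation: no change.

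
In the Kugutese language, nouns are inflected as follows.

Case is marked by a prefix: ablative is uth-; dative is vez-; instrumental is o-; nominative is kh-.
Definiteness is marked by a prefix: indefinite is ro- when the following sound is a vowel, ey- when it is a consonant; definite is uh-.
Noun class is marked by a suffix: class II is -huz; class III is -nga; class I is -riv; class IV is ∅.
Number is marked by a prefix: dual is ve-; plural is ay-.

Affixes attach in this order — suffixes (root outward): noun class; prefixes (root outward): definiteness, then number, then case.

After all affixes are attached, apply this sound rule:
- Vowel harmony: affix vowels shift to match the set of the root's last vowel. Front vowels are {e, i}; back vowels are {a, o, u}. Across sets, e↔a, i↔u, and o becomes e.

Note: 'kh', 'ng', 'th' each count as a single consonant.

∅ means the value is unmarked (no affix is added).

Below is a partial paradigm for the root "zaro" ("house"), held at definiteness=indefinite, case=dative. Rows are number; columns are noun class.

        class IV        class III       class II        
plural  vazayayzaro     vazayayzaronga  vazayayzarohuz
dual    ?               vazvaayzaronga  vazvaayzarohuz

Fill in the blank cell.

Attach definiteness indefinite ey- (before consonant 'z') → eyzaro.
noun class = class IV: zero marking, form stays eyzaro.
Attach number dual ve- → veeyzaro.
Attach case dative vez- → vezveeyzaro.
Apply vowel harmony: vezveeyzaro → vazvaayzaro.

vazvaayzaro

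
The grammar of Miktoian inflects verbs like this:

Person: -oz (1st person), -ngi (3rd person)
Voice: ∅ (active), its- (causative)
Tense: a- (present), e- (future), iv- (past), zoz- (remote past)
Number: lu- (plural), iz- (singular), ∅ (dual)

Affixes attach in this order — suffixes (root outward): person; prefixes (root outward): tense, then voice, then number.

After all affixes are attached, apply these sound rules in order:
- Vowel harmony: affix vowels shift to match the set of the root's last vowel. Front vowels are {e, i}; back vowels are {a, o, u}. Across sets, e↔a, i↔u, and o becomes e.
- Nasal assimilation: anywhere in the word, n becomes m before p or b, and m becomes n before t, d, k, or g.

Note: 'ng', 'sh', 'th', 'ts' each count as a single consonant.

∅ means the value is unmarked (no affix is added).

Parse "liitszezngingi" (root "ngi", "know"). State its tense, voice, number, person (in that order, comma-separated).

remote past, causative, plural, 3rd person

Segment: lu-its-zoz-ngi-ngi.
tense: zoz- → remote past.
voice: its- → causative.
number: lu- → plural.
person: -ngi → 3rd person.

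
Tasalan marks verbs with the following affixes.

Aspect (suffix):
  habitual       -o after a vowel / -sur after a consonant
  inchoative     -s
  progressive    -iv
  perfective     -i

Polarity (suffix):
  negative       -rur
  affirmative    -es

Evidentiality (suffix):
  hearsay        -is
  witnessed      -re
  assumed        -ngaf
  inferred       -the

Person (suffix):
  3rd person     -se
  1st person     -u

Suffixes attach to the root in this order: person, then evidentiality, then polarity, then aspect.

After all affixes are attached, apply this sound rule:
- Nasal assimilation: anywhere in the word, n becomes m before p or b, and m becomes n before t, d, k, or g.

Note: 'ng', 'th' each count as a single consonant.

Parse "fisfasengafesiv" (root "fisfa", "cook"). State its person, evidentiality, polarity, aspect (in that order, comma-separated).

Segment: fisfa-se-ngaf-es-iv.
person: -se → 3rd person.
evidentiality: -ngaf → assumed.
polarity: -es → affirmative.
aspect: -iv → progressive.

3rd person, assumed, affirmative, progressive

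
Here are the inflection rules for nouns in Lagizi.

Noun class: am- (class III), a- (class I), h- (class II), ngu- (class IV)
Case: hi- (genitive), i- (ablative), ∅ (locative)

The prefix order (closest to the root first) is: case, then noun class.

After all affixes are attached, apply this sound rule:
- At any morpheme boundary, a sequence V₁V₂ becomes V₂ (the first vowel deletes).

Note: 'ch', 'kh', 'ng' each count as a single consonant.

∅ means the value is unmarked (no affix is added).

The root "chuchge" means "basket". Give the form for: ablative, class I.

ichuchge

Attach case ablative i- → ichuchge.
Attach noun class class I a- → aichuchge.
Apply vowel deletion: aichuchge → ichuchge.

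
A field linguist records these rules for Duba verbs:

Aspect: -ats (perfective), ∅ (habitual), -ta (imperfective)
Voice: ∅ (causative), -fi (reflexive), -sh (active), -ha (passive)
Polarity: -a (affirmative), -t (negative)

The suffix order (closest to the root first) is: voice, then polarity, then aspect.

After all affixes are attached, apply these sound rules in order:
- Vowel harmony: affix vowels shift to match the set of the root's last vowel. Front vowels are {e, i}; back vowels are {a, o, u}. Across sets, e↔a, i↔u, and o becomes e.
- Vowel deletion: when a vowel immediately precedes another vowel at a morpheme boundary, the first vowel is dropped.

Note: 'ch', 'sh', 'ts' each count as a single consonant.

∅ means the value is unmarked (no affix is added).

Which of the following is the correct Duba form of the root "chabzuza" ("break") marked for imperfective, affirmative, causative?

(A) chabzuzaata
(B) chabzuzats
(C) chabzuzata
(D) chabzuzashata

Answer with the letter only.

C

voice = causative: zero marking, form stays chabzuza.
Attach polarity affirmative -a → chabzuzaa.
Attach aspect imperfective -ta → chabzuzaata.
Vowel harmony: no change.
Apply vowel deletion: chabzuzaata → chabzuzata.
So the correct form is chabzuzata, option (C).
(A) chabzuzaata is wrong: it fails to apply the sound rule(s).
(D) chabzuzashata is wrong: it uses active instead of causative for voice.
(B) chabzuzats is wrong: it uses perfective instead of imperfective for aspect.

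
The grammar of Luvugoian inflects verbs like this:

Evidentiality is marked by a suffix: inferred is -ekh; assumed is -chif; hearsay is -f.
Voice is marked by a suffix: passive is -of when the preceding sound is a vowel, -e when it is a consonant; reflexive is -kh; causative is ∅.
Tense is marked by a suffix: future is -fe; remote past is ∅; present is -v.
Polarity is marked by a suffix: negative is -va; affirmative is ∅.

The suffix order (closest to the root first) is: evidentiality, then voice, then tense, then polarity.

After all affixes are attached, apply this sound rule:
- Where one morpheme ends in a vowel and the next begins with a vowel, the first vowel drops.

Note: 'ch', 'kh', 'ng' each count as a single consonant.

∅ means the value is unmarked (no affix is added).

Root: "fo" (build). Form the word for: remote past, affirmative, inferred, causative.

fekh

Attach evidentiality inferred -ekh → foekh.
voice = causative: zero marking, form stays foekh.
tense = remote past: zero marking, form stays foekh.
polarity = affirmative: zero marking, form stays foekh.
Apply vowel deletion: foekh → fekh.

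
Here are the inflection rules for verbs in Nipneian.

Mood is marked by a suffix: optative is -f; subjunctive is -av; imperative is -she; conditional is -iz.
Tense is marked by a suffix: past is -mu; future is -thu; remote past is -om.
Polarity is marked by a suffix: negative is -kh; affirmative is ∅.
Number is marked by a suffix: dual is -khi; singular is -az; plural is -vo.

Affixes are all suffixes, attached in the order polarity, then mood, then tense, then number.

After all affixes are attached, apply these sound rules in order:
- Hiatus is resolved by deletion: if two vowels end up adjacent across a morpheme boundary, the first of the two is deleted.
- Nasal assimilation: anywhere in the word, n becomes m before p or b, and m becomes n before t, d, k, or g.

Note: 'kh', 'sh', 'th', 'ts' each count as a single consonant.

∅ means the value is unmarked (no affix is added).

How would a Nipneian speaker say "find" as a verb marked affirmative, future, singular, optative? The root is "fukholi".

fukholifthaz

polarity = affirmative: zero marking, form stays fukholi.
Attach mood optative -f → fukholif.
Attach tense future -thu → fukholifthu.
Attach number singular -az → fukholifthuaz.
Apply vowel deletion: fukholifthuaz → fukholifthaz.
Nasal assimilation: no change.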